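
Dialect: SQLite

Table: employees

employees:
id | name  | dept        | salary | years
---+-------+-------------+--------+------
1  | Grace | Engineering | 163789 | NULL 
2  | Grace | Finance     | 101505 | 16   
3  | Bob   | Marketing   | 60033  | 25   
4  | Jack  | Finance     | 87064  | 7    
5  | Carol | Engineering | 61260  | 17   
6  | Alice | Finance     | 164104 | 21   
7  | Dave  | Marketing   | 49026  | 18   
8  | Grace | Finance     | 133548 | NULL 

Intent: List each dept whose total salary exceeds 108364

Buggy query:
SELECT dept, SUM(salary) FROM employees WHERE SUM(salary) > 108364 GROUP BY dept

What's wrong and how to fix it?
Bug: SUM(salary) is an aggregate, but WHERE filters rows before aggregation

Fix: Move the aggregate condition to a HAVING clause

Corrected query:
SELECT dept, SUM(salary) FROM employees GROUP BY dept HAVING SUM(salary) > 108364

Result:
dept        | SUM(salary)
------------+------------
Engineering | 225049     
Finance     | 486221     
Marketing   | 109059     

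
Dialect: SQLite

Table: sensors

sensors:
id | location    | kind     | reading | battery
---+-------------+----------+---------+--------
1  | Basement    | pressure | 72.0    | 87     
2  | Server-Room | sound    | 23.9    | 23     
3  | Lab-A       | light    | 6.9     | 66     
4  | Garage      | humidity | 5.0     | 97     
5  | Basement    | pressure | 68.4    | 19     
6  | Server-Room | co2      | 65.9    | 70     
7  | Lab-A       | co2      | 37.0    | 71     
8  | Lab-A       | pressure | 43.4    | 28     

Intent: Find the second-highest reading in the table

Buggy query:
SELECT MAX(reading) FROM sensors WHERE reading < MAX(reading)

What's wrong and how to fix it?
Bug: MAX(reading) on the right of the comparison is an aggregate-in-WHERE error

Fix: Put the inner MAX in a scalar subquery

Corrected query:
SELECT MAX(reading) FROM sensors WHERE reading < (SELECT MAX(reading) FROM sensors)

Result:
MAX(reading)
------------
68.4        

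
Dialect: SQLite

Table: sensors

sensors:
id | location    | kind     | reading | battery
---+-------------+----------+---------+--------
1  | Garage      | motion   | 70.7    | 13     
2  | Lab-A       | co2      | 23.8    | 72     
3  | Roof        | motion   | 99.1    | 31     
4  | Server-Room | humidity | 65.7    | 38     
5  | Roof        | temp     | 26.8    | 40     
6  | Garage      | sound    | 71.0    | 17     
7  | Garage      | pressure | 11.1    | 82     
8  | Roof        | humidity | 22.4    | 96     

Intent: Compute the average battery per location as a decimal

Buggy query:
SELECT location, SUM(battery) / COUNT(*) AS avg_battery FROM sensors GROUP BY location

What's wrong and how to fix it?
Bug: Both operands are integers, so '/' performs integer division and truncates

Fix: Cast one side to REAL so the division keeps the fractional part

Corrected query:
SELECT location, SUM(battery) * 1.0 / COUNT(*) AS avg_battery FROM sensors GROUP BY location

Result:
location    | avg_battery
------------+------------
Garage      | 37.333333  
Lab-A       | 72         
Roof        | 55.666667  
Server-Room | 38         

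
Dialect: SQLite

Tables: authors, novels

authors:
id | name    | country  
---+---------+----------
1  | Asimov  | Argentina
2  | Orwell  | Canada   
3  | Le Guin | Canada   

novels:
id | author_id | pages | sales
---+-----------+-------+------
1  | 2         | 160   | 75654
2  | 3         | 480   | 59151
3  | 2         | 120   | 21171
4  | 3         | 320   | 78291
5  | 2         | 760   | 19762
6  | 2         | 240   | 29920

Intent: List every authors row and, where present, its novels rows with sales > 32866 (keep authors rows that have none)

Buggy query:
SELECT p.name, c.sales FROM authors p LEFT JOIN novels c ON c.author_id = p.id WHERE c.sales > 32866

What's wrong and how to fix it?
Bug: A WHERE condition on the right-hand table after LEFT JOIN drops unmatched parents

Fix: Put 'c.sales > 32866' in the JOIN's ON clause instead of WHERE

Corrected query:
SELECT p.name, c.sales FROM authors p LEFT JOIN novels c ON c.author_id = p.id AND c.sales > 32866

Result:
name    | sales
--------+------
Asimov  | NULL 
Orwell  | 75654
Le Guin | 59151
Le Guin | 78291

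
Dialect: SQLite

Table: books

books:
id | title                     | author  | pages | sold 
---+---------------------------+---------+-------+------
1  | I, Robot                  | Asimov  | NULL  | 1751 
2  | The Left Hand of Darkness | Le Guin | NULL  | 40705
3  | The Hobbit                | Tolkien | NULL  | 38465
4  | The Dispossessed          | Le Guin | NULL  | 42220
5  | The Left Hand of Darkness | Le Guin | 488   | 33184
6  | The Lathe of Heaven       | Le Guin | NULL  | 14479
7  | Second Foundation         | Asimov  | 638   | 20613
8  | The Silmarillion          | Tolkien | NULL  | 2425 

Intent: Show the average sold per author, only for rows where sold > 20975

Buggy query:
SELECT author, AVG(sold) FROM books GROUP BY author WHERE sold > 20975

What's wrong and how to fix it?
Bug: WHERE cannot follow GROUP BY

Fix: Move the WHERE clause before GROUP BY

Corrected query:
SELECT author, AVG(sold) FROM books WHERE sold > 20975 GROUP BY author

Result:
author  | AVG(sold)
--------+----------
Le Guin | 38703    
Tolkien | 38465    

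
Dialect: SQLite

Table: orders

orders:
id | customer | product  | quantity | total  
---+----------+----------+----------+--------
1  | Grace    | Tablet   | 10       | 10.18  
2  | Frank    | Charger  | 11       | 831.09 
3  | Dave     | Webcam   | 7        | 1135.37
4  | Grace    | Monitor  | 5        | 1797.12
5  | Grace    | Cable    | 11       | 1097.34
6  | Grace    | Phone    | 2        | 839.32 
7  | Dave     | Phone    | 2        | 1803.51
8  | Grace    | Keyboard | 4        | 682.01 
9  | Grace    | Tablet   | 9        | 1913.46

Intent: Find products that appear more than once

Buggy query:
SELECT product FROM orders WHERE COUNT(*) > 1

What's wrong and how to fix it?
Bug: COUNT(*) is an aggregate and cannot be used in WHERE

Fix: GROUP BY product, then filter groups with HAVING COUNT(*) > 1

Corrected query:
SELECT product FROM orders GROUP BY product HAVING COUNT(*) > 1

Result:
product
-------
Phone  
Tablet 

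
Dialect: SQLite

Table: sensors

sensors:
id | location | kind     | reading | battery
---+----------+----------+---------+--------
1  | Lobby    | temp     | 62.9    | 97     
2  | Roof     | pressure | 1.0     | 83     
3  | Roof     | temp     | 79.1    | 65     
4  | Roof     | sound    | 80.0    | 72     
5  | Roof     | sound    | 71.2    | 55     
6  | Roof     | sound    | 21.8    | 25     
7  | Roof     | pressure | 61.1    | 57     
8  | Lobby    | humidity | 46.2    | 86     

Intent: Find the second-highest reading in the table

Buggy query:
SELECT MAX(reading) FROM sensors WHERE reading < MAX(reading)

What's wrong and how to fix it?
Bug: The inner MAX is an aggregate inside WHERE, which is not allowed

Fix: Put the inner MAX in a scalar subquery

Corrected query:
SELECT MAX(reading) FROM sensors WHERE reading < (SELECT MAX(reading) FROM sensors)

Result:
MAX(reading)
------------
79.1        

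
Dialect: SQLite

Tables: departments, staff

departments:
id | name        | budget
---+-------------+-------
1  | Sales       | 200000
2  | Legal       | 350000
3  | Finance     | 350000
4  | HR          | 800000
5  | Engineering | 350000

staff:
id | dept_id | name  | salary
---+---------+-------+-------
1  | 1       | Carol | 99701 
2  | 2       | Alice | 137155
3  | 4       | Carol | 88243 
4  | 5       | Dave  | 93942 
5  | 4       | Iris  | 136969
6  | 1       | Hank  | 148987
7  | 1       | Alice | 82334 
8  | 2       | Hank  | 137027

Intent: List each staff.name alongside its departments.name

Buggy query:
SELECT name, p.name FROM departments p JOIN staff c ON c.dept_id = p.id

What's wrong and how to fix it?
Bug: Both tables have a 'name' column; the unqualified reference is ambiguous

Fix: Prefix ambiguous columns with the table alias

Corrected query:
SELECT c.name, p.name FROM departments p JOIN staff c ON c.dept_id = p.id

Result:
name  | name       
------+------------
Carol | Sales      
Alice | Legal      
Carol | HR         
Dave  | Engineering
Iris  | HR         
Hank  | Sales      
Alice | Sales      
Hank  | Legal      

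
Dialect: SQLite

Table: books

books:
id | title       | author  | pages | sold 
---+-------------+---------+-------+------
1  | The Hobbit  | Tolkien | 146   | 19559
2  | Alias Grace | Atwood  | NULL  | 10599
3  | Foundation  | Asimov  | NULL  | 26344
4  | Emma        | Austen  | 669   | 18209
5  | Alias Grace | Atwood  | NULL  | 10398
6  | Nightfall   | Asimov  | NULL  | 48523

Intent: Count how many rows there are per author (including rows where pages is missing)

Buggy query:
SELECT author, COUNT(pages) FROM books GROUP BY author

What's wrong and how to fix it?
Bug: COUNT(column) counts non-NULL values only; rows with NULL pages aren't counted

Fix: Replace COUNT(pages) with COUNT(*)

Corrected query:
SELECT author, COUNT(*) FROM books GROUP BY author

Result:
author  | COUNT(*)
--------+---------
Asimov  | 2       
Atwood  | 2       
Austen  | 1       
Tolkien | 1       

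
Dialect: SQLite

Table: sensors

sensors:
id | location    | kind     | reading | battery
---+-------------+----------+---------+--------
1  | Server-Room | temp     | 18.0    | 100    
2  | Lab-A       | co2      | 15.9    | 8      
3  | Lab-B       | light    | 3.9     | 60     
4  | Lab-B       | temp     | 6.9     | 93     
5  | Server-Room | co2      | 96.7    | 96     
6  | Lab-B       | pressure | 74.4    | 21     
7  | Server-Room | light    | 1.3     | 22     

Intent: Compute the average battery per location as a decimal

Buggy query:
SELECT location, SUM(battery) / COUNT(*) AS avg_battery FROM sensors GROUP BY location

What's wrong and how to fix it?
Bug: SUM(battery) and COUNT(*) are both integers; the division truncates the fractional part

Fix: Cast one side to REAL so the division keeps the fractional part

Corrected query:
SELECT location, SUM(battery) * 1.0 / COUNT(*) AS avg_battery FROM sensors GROUP BY location

Result:
location    | avg_battery
------------+------------
Lab-A       | 8          
Lab-B       | 58         
Server-Room | 72.666667  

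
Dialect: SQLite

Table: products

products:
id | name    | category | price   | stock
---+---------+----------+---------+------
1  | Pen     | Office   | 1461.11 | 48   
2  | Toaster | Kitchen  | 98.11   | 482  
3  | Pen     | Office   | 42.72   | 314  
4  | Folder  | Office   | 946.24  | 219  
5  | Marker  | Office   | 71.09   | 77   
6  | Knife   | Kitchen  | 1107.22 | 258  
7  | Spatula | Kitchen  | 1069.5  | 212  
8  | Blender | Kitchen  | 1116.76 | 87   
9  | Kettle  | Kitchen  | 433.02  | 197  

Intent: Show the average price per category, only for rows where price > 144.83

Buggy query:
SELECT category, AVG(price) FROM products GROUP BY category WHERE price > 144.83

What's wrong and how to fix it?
Bug: Row-level WHERE must come before GROUP BY in the clause order

Fix: Move the WHERE clause before GROUP BY

Corrected query:
SELECT category, AVG(price) FROM products WHERE price > 144.83 GROUP BY category

Result:
category | AVG(price)
---------+-----------
Kitchen  | 931.625   
Office   | 1203.675  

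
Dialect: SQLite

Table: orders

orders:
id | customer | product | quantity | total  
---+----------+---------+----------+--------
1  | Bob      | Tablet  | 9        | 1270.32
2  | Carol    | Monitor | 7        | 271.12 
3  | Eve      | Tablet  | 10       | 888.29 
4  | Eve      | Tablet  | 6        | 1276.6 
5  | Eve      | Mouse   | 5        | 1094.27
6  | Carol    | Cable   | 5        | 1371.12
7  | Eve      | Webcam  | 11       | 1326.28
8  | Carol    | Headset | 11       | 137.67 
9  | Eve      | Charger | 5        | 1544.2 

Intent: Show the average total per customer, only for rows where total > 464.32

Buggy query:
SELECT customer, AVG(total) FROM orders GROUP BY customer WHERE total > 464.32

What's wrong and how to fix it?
Bug: Row-level WHERE must come before GROUP BY in the clause order

Fix: Place WHERE between FROM and GROUP BY

Corrected query:
SELECT customer, AVG(total) FROM orders WHERE total > 464.32 GROUP BY customer

Result:
customer | AVG(total)
---------+-----------
Bob      | 1270.32   
Carol    | 1371.12   
Eve      | 1225.928  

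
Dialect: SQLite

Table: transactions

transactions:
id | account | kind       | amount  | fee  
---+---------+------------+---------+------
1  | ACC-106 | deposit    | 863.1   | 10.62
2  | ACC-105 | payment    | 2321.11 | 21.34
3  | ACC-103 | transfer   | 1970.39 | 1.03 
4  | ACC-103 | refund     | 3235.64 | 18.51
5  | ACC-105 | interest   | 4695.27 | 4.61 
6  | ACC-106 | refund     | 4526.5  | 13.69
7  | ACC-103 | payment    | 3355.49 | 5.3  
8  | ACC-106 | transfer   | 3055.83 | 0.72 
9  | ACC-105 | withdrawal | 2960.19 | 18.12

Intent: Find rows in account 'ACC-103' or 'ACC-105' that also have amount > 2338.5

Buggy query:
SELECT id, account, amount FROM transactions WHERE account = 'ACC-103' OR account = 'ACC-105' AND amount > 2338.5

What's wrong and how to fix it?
Bug: AND binds tighter than OR, so this parses as account = 'ACC-103' OR (account = 'ACC-105' AND amount > 2338.5)

Fix: Group the OR with parentheses (or use IN), then AND the threshold

Corrected query:
SELECT id, account, amount FROM transactions WHERE (account = 'ACC-103' OR account = 'ACC-105') AND amount > 2338.5

Result:
id | account | amount 
---+---------+--------
4  | ACC-103 | 3235.64
5  | ACC-105 | 4695.27
7  | ACC-103 | 3355.49
9  | ACC-105 | 2960.19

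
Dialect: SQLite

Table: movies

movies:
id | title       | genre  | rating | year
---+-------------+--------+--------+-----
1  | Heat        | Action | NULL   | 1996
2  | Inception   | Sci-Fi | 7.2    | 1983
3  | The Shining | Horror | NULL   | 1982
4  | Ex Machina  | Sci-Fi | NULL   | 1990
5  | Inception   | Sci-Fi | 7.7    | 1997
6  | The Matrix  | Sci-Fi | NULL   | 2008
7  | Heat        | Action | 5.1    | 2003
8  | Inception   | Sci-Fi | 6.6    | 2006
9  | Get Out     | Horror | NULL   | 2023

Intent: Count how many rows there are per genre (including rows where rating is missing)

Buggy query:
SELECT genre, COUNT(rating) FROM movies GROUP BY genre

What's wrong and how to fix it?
Bug: COUNT(rating) skips NULLs, so groups with missing rating are undercounted

Fix: Replace COUNT(rating) with COUNT(*)

Corrected query:
SELECT genre, COUNT(*) FROM movies GROUP BY genre

Result:
genre  | COUNT(*)
-------+---------
Action | 2       
Horror | 2       
Sci-Fi | 5       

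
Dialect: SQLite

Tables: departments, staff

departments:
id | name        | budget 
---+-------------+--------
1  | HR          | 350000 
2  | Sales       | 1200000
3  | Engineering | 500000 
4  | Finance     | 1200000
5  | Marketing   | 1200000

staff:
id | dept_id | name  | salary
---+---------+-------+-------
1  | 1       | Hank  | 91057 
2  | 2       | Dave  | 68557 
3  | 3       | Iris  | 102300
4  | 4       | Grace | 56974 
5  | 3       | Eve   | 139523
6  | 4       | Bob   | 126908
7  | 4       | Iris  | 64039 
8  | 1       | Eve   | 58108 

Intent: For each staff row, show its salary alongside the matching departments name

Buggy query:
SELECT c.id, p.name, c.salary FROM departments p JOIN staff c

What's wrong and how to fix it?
Bug: JOIN with no ON clause produces a cartesian product; every staff row pairs with every departments row

Fix: Specify the join condition linking the foreign key to the parent id

Corrected query:
SELECT c.id, p.name, c.salary FROM departments p JOIN staff c ON c.dept_id = p.id

Result:
id | name        | salary
---+-------------+-------
1  | HR          | 91057 
2  | Sales       | 68557 
3  | Engineering | 102300
4  | Finance     | 56974 
5  | Engineering | 139523
6  | Finance     | 126908
7  | Finance     | 64039 
8  | HR          | 58108 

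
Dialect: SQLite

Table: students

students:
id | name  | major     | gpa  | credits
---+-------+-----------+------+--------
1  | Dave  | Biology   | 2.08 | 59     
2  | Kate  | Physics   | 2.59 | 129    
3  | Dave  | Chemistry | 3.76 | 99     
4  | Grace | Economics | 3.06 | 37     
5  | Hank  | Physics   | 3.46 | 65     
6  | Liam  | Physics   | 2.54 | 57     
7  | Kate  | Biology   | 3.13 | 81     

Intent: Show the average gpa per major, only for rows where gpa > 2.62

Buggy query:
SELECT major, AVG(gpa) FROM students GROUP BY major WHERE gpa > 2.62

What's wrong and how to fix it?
Bug: WHERE cannot follow GROUP BY

Fix: Move the WHERE clause before GROUP BY

Corrected query:
SELECT major, AVG(gpa) FROM students WHERE gpa > 2.62 GROUP BY major

Result:
major     | AVG(gpa)
----------+---------
Biology   | 3.13    
Chemistry | 3.76    
Economics | 3.06    
Physics   | 3.46    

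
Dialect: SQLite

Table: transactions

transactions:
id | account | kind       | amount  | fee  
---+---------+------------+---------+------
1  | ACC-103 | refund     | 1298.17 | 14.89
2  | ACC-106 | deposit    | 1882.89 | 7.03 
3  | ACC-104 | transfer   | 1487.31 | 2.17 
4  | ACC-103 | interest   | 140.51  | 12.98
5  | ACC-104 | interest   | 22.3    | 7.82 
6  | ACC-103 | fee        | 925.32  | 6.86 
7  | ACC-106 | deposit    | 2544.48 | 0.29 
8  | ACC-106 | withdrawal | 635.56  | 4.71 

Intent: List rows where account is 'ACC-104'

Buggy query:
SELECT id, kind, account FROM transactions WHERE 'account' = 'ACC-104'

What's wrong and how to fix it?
Bug: 'account' in single quotes is a string literal, not the column; the comparison is literal-vs-literal and never true

Fix: Reference the column as account without single quotes

Corrected query:
SELECT id, kind, account FROM transactions WHERE account = 'ACC-104'

Result:
id | kind     | account
---+----------+--------
3  | transfer | ACC-104
5  | interest | ACC-104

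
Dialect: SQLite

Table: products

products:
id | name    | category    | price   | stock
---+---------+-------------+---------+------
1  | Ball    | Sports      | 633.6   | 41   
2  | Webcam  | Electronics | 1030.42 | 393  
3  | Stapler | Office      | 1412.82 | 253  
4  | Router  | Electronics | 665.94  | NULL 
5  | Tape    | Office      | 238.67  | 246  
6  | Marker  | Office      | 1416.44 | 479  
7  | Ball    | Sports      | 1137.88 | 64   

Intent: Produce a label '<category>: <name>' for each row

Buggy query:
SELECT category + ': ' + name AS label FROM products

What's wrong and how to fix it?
Bug: SQLite uses || for string concatenation; + coerces text to numbers (yielding 0)

Fix: Replace + with || to concatenate text

Corrected query:
SELECT category || ': ' || name AS label FROM products

Result:
label              
-------------------
Sports: Ball       
Electronics: Webcam
Office: Stapler    
Electronics: Router
Office: Tape       
Office: Marker     
Sports: Ball       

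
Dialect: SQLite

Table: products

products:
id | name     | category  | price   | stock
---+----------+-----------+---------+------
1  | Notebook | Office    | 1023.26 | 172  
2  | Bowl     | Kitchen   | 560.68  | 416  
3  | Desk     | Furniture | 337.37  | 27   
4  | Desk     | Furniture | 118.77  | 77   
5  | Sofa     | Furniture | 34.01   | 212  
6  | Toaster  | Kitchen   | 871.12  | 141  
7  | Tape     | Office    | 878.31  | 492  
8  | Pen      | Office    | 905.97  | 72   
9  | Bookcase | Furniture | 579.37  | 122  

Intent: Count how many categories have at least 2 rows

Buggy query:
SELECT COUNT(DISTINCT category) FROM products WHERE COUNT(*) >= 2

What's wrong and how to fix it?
Bug: COUNT(*) cannot appear in WHERE; the per-group count doesn't exist yet

Fix: Group first with HAVING COUNT(*) >= 2, then COUNT the resulting groups

Corrected query:
SELECT COUNT(*) FROM (SELECT category FROM products GROUP BY category HAVING COUNT(*) >= 2)

Result:
COUNT(*)
--------
3       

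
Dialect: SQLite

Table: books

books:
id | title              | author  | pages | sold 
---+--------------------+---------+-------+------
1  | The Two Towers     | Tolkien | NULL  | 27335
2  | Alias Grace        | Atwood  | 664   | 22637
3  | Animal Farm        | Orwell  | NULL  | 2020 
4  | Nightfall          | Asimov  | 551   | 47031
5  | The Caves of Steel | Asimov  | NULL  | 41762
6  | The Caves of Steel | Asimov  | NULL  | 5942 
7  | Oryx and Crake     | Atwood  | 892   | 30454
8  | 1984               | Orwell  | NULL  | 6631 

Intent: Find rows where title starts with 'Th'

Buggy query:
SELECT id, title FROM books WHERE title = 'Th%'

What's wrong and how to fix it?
Bug: Wildcards only work with LIKE; '=' treats '%' as a literal character

Fix: Replace '=' with LIKE so 'Th%' is treated as a pattern

Corrected query:
SELECT id, title FROM books WHERE title LIKE 'Th%'

Result:
id | title             
---+-------------------
1  | The Two Towers    
5  | The Caves of Steel
6  | The Caves of Steel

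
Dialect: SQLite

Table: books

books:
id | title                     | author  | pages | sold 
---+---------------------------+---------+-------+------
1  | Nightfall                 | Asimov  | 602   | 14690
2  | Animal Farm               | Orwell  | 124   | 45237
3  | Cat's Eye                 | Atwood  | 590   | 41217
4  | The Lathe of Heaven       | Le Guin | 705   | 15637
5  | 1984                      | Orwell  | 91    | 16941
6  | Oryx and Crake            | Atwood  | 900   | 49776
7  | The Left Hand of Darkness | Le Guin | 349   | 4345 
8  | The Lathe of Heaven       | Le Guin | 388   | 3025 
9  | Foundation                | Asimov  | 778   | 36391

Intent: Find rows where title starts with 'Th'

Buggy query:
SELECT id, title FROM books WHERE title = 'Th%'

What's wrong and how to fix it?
Bug: Wildcards only work with LIKE; '=' treats '%' as a literal character

Fix: Replace '=' with LIKE so 'Th%' is treated as a pattern

Corrected query:
SELECT id, title FROM books WHERE title LIKE 'Th%'

Result:
id | title                    
---+--------------------------
4  | The Lathe of Heaven      
7  | The Left Hand of Darkness
8  | The Lathe of Heaven      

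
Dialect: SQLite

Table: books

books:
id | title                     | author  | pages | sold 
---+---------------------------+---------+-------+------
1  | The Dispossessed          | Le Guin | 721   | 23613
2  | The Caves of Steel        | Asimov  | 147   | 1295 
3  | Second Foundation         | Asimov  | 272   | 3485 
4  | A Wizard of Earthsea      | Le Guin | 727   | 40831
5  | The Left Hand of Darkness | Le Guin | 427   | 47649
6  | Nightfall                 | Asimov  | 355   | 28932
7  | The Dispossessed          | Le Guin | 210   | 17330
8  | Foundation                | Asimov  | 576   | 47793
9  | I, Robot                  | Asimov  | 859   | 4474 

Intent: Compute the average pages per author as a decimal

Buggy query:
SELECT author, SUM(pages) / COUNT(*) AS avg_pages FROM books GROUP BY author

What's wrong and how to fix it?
Bug: Both operands are integers, so '/' performs integer division and truncates

Fix: Cast one side to REAL so the division keeps the fractional part

Corrected query:
SELECT author, SUM(pages) * 1.0 / COUNT(*) AS avg_pages FROM books GROUP BY author

Result:
author  | avg_pages
--------+----------
Asimov  | 441.8    
Le Guin | 521.25   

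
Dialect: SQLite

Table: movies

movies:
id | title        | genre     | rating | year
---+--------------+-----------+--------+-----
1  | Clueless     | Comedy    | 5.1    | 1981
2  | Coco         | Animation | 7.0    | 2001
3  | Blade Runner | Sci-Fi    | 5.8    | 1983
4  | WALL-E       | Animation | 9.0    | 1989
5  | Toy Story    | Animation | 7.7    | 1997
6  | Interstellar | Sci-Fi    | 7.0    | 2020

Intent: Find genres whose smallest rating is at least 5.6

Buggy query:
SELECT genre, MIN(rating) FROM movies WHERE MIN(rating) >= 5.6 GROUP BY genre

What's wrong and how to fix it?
Bug: Aggregates like MIN are computed per group after WHERE runs

Fix: Replace WHERE with HAVING after the GROUP BY

Corrected query:
SELECT genre, MIN(rating) FROM movies GROUP BY genre HAVING MIN(rating) >= 5.6

Result:
genre     | MIN(rating)
----------+------------
Animation | 7          
Sci-Fi    | 5.8        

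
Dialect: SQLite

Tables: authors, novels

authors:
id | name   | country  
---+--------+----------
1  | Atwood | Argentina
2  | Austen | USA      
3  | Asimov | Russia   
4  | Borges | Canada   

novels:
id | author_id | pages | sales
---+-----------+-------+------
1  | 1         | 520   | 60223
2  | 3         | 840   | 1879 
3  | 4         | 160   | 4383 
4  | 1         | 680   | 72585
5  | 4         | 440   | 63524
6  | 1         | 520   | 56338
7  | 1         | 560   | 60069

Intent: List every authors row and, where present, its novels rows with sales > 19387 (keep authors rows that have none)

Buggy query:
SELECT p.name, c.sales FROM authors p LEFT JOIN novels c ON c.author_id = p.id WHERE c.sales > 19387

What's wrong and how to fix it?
Bug: Filtering c.sales in WHERE discards the NULL rows produced by LEFT JOIN, turning it into an inner join

Fix: Move the right-table condition into the ON clause so unmatched parents are kept

Corrected query:
SELECT p.name, c.sales FROM authors p LEFT JOIN novels c ON c.author_id = p.id AND c.sales > 19387

Result:
name   | sales
-------+------
Atwood | 56338
Atwood | 60069
Atwood | 60223
Atwood | 72585
Austen | NULL 
Asimov | NULL 
Borges | 63524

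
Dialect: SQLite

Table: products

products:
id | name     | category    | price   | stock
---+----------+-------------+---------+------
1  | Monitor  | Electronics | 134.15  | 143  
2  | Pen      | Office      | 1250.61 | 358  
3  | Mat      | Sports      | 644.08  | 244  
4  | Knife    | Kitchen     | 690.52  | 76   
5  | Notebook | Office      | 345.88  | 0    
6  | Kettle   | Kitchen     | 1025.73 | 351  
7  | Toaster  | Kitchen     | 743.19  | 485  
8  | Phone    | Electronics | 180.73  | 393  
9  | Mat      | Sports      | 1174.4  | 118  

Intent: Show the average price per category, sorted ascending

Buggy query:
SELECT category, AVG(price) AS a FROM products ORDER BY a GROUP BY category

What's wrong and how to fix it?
Bug: GROUP BY must precede ORDER BY

Fix: Move ORDER BY to the end, after GROUP BY

Corrected query:
SELECT category, AVG(price) AS a FROM products GROUP BY category ORDER BY a

Result:
category    | a         
------------+-----------
Electronics | 157.44    
Office      | 798.245   
Kitchen     | 819.813333
Sports      | 909.24    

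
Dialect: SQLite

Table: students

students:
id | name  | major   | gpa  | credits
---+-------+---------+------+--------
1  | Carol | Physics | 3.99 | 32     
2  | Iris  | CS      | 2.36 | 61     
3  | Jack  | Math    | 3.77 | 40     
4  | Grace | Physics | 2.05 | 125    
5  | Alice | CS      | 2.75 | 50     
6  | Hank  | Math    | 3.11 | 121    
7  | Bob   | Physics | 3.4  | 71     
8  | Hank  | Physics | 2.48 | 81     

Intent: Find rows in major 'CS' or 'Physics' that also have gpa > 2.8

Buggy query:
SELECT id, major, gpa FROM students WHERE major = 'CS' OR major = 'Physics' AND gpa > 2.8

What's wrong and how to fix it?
Bug: AND binds tighter than OR, so this parses as major = 'CS' OR (major = 'Physics' AND gpa > 2.8)

Fix: Add parentheses around the OR so the AND applies to both alternatives

Corrected query:
SELECT id, major, gpa FROM students WHERE (major = 'CS' OR major = 'Physics') AND gpa > 2.8

Result:
id | major   | gpa 
---+---------+-----
1  | Physics | 3.99
7  | Physics | 3.4 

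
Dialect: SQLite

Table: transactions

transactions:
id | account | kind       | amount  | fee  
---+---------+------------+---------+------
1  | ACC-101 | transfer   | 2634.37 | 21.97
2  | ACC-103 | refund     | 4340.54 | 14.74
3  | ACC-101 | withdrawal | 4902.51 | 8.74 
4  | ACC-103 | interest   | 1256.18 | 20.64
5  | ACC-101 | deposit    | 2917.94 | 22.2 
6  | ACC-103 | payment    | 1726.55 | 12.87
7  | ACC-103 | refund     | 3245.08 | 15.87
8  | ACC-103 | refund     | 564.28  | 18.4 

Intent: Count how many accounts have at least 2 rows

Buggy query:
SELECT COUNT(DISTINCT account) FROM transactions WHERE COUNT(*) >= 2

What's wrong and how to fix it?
Bug: WHERE filters individual rows, not groups, so a group-level COUNT is invalid there

Fix: Use a subquery that GROUPs and filters with HAVING, then count its rows

Corrected query:
SELECT COUNT(*) FROM (SELECT account FROM transactions GROUP BY account HAVING COUNT(*) >= 2)

Result:
COUNT(*)
--------
2       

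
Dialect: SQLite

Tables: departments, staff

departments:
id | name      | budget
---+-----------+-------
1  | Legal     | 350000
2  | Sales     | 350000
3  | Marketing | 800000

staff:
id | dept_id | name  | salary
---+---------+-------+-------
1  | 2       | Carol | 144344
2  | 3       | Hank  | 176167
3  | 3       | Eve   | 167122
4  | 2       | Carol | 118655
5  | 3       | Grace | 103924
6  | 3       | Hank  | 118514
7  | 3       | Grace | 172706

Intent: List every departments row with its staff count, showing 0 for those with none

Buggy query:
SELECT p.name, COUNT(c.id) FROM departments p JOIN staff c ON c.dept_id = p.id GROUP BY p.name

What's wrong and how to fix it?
Bug: An inner join excludes parents with zero children

Fix: Use LEFT JOIN so parents without children still appear (COUNT(c.id) gives 0)

Corrected query:
SELECT p.name, COUNT(c.id) FROM departments p LEFT JOIN staff c ON c.dept_id = p.id GROUP BY p.name

Result:
name      | COUNT(c.id)
----------+------------
Legal     | 0          
Marketing | 5          
Sales     | 2          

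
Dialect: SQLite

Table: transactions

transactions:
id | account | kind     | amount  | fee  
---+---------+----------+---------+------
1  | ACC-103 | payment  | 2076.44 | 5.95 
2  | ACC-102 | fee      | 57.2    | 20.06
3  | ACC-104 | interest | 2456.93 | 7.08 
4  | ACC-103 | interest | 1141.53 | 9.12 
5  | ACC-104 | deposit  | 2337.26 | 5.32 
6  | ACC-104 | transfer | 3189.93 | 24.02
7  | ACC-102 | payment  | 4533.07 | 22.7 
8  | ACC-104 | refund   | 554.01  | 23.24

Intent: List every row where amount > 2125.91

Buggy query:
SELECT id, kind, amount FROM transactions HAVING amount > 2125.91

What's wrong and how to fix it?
Bug: This is a non-aggregate query (no GROUP BY, no aggregates), so in SQLite the HAVING clause is invalid here; a row-level condition belongs in WHERE

Fix: Use WHERE for row-level filtering

Corrected query:
SELECT id, kind, amount FROM transactions WHERE amount > 2125.91

Result:
id | kind     | amount 
---+----------+--------
3  | interest | 2456.93
5  | deposit  | 2337.26
6  | transfer | 3189.93
7  | payment  | 4533.07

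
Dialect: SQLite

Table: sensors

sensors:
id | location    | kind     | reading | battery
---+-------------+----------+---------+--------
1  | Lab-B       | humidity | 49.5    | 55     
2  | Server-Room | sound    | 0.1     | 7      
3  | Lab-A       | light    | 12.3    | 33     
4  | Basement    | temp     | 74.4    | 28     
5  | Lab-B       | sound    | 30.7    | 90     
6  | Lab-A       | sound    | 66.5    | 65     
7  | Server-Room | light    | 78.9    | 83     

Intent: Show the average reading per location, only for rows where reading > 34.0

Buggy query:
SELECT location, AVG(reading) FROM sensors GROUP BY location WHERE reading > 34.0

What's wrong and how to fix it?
Bug: Row-level WHERE must come before GROUP BY in the clause order

Fix: Place WHERE between FROM and GROUP BY

Corrected query:
SELECT location, AVG(reading) FROM sensors WHERE reading > 34.0 GROUP BY location

Result:
location    | AVG(reading)
------------+-------------
Basement    | 74.4        
Lab-A       | 66.5        
Lab-B       | 49.5        
Server-Room | 78.9        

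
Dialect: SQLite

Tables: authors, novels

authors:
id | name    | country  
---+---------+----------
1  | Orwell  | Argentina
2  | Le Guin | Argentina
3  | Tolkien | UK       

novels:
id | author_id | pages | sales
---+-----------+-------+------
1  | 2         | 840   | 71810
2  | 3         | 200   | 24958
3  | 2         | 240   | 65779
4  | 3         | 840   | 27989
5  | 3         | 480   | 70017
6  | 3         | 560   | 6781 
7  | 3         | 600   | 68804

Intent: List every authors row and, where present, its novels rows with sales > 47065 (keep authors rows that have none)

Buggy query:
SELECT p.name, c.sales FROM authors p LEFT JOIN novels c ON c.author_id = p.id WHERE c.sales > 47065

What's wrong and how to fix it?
Bug: A WHERE condition on the right-hand table after LEFT JOIN drops unmatched parents

Fix: Move the right-table condition into the ON clause so unmatched parents are kept

Corrected query:
SELECT p.name, c.sales FROM authors p LEFT JOIN novels c ON c.author_id = p.id AND c.sales > 47065

Result:
name    | sales
--------+------
Orwell  | NULL 
Le Guin | 65779
Le Guin | 71810
Tolkien | 68804
Tolkien | 70017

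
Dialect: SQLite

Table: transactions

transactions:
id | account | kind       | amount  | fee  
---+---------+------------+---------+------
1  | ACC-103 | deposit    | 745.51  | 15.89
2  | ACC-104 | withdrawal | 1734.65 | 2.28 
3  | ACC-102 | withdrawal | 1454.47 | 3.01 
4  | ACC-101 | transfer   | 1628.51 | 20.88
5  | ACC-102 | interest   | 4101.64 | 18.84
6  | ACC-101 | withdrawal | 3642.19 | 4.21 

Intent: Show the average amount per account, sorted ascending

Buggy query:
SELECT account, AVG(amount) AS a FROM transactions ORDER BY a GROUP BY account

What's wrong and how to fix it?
Bug: GROUP BY must precede ORDER BY

Fix: Move ORDER BY to the end, after GROUP BY

Corrected query:
SELECT account, AVG(amount) AS a FROM transactions GROUP BY account ORDER BY a

Result:
account | a       
--------+---------
ACC-103 | 745.51  
ACC-104 | 1734.65 
ACC-101 | 2635.35 
ACC-102 | 2778.055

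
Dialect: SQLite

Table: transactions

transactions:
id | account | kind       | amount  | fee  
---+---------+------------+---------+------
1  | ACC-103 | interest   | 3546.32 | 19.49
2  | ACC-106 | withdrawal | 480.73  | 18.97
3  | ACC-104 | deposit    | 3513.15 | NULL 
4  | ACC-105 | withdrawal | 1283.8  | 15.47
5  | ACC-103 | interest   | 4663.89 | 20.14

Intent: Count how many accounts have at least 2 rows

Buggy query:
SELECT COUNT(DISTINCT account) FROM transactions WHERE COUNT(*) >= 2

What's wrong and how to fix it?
Bug: COUNT(*) cannot appear in WHERE; the per-group count doesn't exist yet

Fix: Group first with HAVING COUNT(*) >= 2, then COUNT the resulting groups

Corrected query:
SELECT COUNT(*) FROM (SELECT account FROM transactions GROUP BY account HAVING COUNT(*) >= 2)

Result:
COUNT(*)
--------
1       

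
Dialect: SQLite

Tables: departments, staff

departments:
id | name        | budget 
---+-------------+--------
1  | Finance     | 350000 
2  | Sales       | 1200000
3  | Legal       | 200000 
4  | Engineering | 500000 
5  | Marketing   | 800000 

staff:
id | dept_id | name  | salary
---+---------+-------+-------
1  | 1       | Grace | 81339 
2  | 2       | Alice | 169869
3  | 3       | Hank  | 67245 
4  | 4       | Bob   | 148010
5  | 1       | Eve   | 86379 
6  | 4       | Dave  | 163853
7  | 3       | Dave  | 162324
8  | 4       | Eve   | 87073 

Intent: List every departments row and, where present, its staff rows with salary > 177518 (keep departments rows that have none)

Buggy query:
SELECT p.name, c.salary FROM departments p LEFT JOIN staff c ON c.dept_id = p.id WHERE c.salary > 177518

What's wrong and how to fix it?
Bug: Filtering c.salary in WHERE discards the NULL rows produced by LEFT JOIN, turning it into an inner join

Fix: Put 'c.salary > 177518' in the JOIN's ON clause instead of WHERE

Corrected query:
SELECT p.name, c.salary FROM departments p LEFT JOIN staff c ON c.dept_id = p.id AND c.salary > 177518

Result:
name        | salary
------------+-------
Finance     | NULL  
Sales       | NULL  
Legal       | NULL  
Engineering | NULL  
Marketing   | NULL  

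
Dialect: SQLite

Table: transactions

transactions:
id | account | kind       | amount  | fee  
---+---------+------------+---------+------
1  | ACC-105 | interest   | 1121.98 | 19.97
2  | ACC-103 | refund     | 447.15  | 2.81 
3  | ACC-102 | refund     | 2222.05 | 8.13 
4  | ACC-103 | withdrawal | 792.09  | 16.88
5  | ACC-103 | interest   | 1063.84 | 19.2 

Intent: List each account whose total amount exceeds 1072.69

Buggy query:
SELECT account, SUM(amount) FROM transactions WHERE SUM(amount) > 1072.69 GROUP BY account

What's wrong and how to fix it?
Bug: SUM(amount) is an aggregate, but WHERE filters rows before aggregation

Fix: Move the aggregate condition to a HAVING clause

Corrected query:
SELECT account, SUM(amount) FROM transactions GROUP BY account HAVING SUM(amount) > 1072.69

Result:
account | SUM(amount)
--------+------------
ACC-102 | 2222.05    
ACC-103 | 2303.08    
ACC-105 | 1121.98    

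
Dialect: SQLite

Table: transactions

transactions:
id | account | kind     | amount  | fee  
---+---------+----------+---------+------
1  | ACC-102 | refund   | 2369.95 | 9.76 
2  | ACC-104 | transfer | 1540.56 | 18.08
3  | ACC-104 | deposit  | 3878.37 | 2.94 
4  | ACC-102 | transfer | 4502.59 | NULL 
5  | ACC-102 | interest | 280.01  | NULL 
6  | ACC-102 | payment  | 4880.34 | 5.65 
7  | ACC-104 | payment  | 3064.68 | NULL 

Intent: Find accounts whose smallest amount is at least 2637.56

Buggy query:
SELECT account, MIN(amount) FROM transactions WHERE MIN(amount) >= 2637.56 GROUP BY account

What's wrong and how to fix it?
Bug: MIN() in WHERE is a misuse of aggregate

Fix: Replace WHERE with HAVING after the GROUP BY

Corrected query:
SELECT account, MIN(amount) FROM transactions GROUP BY account HAVING MIN(amount) >= 2637.56

Result:
(no rows)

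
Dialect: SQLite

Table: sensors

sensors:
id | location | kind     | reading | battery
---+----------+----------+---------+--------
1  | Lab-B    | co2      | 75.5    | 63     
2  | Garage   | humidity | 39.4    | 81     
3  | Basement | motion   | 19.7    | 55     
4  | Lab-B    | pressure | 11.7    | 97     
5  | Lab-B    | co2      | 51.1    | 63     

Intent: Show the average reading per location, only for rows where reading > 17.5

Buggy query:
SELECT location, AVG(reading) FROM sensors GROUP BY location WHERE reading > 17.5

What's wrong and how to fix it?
Bug: Row-level WHERE must come before GROUP BY in the clause order

Fix: Move the WHERE clause before GROUP BY

Corrected query:
SELECT location, AVG(reading) FROM sensors WHERE reading > 17.5 GROUP BY location

Result:
location | AVG(reading)
---------+-------------
Basement | 19.7        
Garage   | 39.4        
Lab-B    | 63.3        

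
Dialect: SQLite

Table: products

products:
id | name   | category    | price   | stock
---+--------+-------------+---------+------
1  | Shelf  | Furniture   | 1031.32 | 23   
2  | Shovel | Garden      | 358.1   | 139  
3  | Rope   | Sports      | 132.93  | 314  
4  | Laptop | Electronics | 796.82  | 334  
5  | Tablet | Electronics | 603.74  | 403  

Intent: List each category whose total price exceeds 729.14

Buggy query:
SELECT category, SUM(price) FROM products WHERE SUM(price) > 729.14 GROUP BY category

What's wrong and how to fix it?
Bug: SUM(price) is an aggregate, but WHERE filters rows before aggregation

Fix: Move the aggregate condition to a HAVING clause

Corrected query:
SELECT category, SUM(price) FROM products GROUP BY category HAVING SUM(price) > 729.14

Result:
category    | SUM(price)
------------+-----------
Electronics | 1400.56   
Furniture   | 1031.32   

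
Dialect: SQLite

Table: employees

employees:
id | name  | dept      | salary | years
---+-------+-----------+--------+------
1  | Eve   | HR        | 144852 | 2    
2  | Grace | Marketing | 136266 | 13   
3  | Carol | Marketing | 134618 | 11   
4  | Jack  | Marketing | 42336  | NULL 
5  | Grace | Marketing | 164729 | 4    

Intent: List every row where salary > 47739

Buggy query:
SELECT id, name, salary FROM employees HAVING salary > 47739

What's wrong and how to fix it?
Bug: HAVING filters the output of aggregation, but this query has no GROUP BY and no aggregate functions, so SQLite rejects it (HAVING clause on a non-aggregate query); the condition here is per row

Fix: Use WHERE for row-level filtering

Corrected query:
SELECT id, name, salary FROM employees WHERE salary > 47739

Result:
id | name  | salary
---+-------+-------
1  | Eve   | 144852
2  | Grace | 136266
3  | Carol | 134618
5  | Grace | 164729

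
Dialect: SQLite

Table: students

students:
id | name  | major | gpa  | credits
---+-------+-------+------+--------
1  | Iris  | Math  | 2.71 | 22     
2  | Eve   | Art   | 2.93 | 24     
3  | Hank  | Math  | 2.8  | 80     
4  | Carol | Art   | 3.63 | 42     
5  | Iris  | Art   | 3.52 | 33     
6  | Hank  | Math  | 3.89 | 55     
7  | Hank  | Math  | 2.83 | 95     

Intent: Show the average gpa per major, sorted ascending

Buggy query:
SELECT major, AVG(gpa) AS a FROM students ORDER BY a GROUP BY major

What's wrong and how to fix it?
Bug: GROUP BY must precede ORDER BY

Fix: Reorder: SELECT … FROM … GROUP BY … ORDER BY …

Corrected query:
SELECT major, AVG(gpa) AS a FROM students GROUP BY major ORDER BY a

Result:
major | a     
------+-------
Math  | 3.0575
Art   | 3.36  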